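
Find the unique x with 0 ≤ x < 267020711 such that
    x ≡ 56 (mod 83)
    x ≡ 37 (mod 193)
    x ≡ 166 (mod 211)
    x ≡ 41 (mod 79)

127305539

The moduli are pairwise coprime; N = 83·193·211·79 = 267020711.
N/83 = 3217117; 3217117 ≡ 37 (mod 83); 37·9 ≡ 1, so inverse 9.
N/193 = 1383527; 1383527 ≡ 103 (mod 193); 103·15 ≡ 1, so inverse 15.
N/211 = 1265501; 1265501 ≡ 134 (mod 211); 134·137 ≡ 1, so inverse 137.
N/79 = 3380009; 3380009 ≡ 73 (mod 79); 73·13 ≡ 1, so inverse 13.
x ≡ 56·3217117·9 + 37·1383527·15 + 166·1265501·137 + 41·3380009·13 = 32970852992.
32970852992 mod 267020711 = 127305539.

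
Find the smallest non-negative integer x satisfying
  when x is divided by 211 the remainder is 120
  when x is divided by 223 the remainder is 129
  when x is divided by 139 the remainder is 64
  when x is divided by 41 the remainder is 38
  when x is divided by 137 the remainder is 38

20184054817

The moduli are pairwise coprime; N = 211·223·139·41·137 = 36737241439.
N/211 = 174110149; 174110149 ≡ 123 (mod 211); 123·199 ≡ 1, so inverse 199.
N/223 = 164740993; 164740993 ≡ 189 (mod 223); 189·59 ≡ 1, so inverse 59.
N/139 = 264296701; 264296701 ≡ 16 (mod 139); 16·113 ≡ 1, so inverse 113.
N/41 = 896030279; 896030279 ≡ 2 (mod 41); 2·21 ≡ 1, so inverse 21.
N/137 = 268155047; 268155047 ≡ 15 (mod 137); 15·64 ≡ 1, so inverse 64.
x ≡ 120·174110149·199 + 129·164740993·59 + 64·264296701·113 + 38·896030279·21 + 38·268155047·64 = 8690173034421.
8690173034421 mod 36737241439 = 20184054817.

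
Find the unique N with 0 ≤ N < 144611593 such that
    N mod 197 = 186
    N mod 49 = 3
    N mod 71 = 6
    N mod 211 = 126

The moduli are pairwise coprime; M = 197·49·71·211 = 144611593.
M/197 = 734069; 734069 ≡ 47 (mod 197); 47·109 ≡ 1, so inverse 109.
M/49 = 2951257; 2951257 ≡ 36 (mod 49); 36·15 ≡ 1, so inverse 15.
M/71 = 2036783; 2036783 ≡ 6 (mod 71); 6·12 ≡ 1, so inverse 12.
M/211 = 685363; 685363 ≡ 35 (mod 211); 35·205 ≡ 1, so inverse 205.
N ≡ 186·734069·109 + 3·2951257·15 + 6·2036783·12 + 126·685363·205 = 32864896137.
32864896137 mod 144611593 = 38064526.

38064526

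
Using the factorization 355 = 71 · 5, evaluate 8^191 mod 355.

Mod 71: 8 ≡ 8; by Fermat, exponent reduces to 191 mod 70 = 51; 8^51 ≡ 27 (mod 71).
Mod 5: 8 ≡ 3; by Fermat, exponent reduces to 191 mod 4 = 3; 3^3 ≡ 2 (mod 5).
Combine by CRT: x ≡ 27 (mod 71), x ≡ 2 (mod 5) ⇒ x ≡ 27 (mod 355).

27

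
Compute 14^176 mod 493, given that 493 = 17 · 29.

52

Mod 17: 14 ≡ 14; since 16 | 176, by Fermat 14^176 ≡ 1 (mod 17).
Mod 29: 14 ≡ 14; by Fermat, exponent reduces to 176 mod 28 = 8; 14^8 ≡ 23 (mod 29).
Combine by CRT: x ≡ 1 (mod 17), x ≡ 23 (mod 29) ⇒ x ≡ 52 (mod 493).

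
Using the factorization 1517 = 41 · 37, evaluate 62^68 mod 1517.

488

Mod 41: 62 ≡ 21; by Fermat, exponent reduces to 68 mod 40 = 28; 21^28 ≡ 37 (mod 41).
Mod 37: 62 ≡ 25; by Fermat, exponent reduces to 68 mod 36 = 32; 25^32 ≡ 7 (mod 37).
Combine by CRT: x ≡ 37 (mod 41), x ≡ 7 (mod 37) ⇒ x ≡ 488 (mod 1517).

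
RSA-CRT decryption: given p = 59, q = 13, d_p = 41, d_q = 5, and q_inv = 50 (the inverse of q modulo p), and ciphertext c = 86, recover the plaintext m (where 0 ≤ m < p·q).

m₁ = c^(d_p) mod p: c ≡ 27 (mod 59), and 27^41 mod 59 = 4.
m₂ = c^(d_q) mod q: c ≡ 8 (mod 13), and 8^5 mod 13 = 8.
h = q_inv·(m₁ − m₂) mod p = 50·(4 − 8) mod 59 = 36.
m = m₂ + h·q = 8 + 36·13 = 476.

476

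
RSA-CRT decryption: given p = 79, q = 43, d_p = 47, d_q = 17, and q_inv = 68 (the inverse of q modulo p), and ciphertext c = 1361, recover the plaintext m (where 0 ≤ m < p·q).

304

m₁ = c^(d_p) mod p: c ≡ 18 (mod 79), and 18^47 mod 79 = 67.
m₂ = c^(d_q) mod q: c ≡ 28 (mod 43), and 28^17 mod 43 = 3.
h = q_inv·(m₁ − m₂) mod p = 68·(67 − 3) mod 79 = 7.
m = m₂ + h·q = 3 + 7·43 = 304.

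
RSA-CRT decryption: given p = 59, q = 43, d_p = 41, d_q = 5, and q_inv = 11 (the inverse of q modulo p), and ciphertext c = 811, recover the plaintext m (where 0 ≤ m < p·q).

m₁ = c^(d_p) mod p: c ≡ 44 (mod 59), and 44^41 mod 59 = 32.
m₂ = c^(d_q) mod q: c ≡ 37 (mod 43), and 37^5 mod 43 = 7.
h = q_inv·(m₁ − m₂) mod p = 11·(32 − 7) mod 59 = 39.
m = m₂ + h·q = 7 + 39·43 = 1684.

1684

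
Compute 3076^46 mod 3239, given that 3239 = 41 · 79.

Mod 41: 3076 ≡ 1; by Fermat, exponent reduces to 46 mod 40 = 6; 1^6 ≡ 1 (mod 41).
Mod 79: 3076 ≡ 74; 74^46 ≡ 73 (mod 79).
Combine by CRT: x ≡ 1 (mod 41), x ≡ 73 (mod 79) ⇒ x ≡ 1969 (mod 3239).

1969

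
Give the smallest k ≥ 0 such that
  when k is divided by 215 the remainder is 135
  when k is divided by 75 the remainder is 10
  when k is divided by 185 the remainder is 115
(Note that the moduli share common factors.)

68935

Combine the congruences pairwise.
gcd(215, 75) = 5 and 5 | (10 − 135), so the pair is consistent; merging gives k ≡ 1210 (mod 3225), where 3225 = lcm(215, 75).
gcd(3225, 185) = 5 and 5 | (115 − 1210), so the pair is consistent; merging gives k ≡ 68935 (mod 119325), where 119325 = lcm(3225, 185).
The solution is unique modulo lcm(215, 75, 185) = 119325.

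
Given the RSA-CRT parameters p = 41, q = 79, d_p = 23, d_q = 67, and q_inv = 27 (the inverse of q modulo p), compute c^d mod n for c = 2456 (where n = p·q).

2519

m₁ = c^(d_p) mod p: c ≡ 37 (mod 41), and 37^23 mod 41 = 18.
m₂ = c^(d_q) mod q: c ≡ 7 (mod 79), and 7^67 mod 79 = 70.
h = q_inv·(m₁ − m₂) mod p = 27·(18 − 70) mod 41 = 31.
m = m₂ + h·q = 70 + 31·79 = 2519.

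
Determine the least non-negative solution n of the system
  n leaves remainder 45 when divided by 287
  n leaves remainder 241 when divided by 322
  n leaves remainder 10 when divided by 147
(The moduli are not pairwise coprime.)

19561

gcd(287, 322) = 7 and 7 | (241 − 45), so the pair is consistent; merging gives n ≡ 6359 (mod 13202), where 13202 = lcm(287, 322).
gcd(13202, 147) = 7 and 7 | (10 − 6359), so the pair is consistent; merging gives n ≡ 19561 (mod 277242), where 277242 = lcm(13202, 147).
The solution is unique modulo lcm(287, 322, 147) = 277242.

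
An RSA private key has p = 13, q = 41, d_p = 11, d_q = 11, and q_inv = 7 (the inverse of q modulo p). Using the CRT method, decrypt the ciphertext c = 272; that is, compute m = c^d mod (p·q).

m₁ = c^(d_p) mod p: c ≡ 12 (mod 13), and 12^11 mod 13 = 12.
m₂ = c^(d_q) mod q: c ≡ 26 (mod 41), and 26^11 mod 41 = 12.
h = q_inv·(m₁ − m₂) mod p = 7·(12 − 12) mod 13 = 0.
m = m₂ + h·q = 12 + 0·41 = 12.

12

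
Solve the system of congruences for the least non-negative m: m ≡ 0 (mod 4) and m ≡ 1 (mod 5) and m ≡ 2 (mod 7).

16

The moduli are pairwise coprime; N = 4·5·7 = 140.
N/4 = 35; 35 ≡ 3 (mod 4); 3·3 ≡ 1, so inverse 3.
N/5 = 28; 28 ≡ 3 (mod 5); 3·2 ≡ 1, so inverse 2.
N/7 = 20; 20 ≡ 6 (mod 7); 6·6 ≡ 1, so inverse 6.
m ≡ 0·35·3 + 1·28·2 + 2·20·6 = 296.
296 mod 140 = 16.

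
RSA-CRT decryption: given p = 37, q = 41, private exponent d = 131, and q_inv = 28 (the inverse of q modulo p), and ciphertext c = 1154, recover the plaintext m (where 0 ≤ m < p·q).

d_p = d mod (p−1) = 131 mod 36 = 23; d_q = d mod (q−1) = 11.
m₁ = c^(d_p) mod p: c ≡ 7 (mod 37), and 7^23 mod 37 = 9.
m₂ = c^(d_q) mod q: c ≡ 6 (mod 41), and 6^11 mod 41 = 28.
h = q_inv·(m₁ − m₂) mod p = 28·(9 − 28) mod 37 = 23.
m = m₂ + h·q = 28 + 23·41 = 971.

971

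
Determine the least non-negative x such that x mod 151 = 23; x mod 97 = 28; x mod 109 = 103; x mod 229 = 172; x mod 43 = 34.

13591456116

The moduli are pairwise coprime; N = 151·97·109·229·43 = 15720961981.
N/151 = 104112331; 104112331 ≡ 96 (mod 151); 96·140 ≡ 1, so inverse 140.
N/97 = 162071773; 162071773 ≡ 2 (mod 97); 2·49 ≡ 1, so inverse 49.
N/109 = 144229009; 144229009 ≡ 100 (mod 109); 100·12 ≡ 1, so inverse 12.
N/229 = 68650489; 68650489 ≡ 182 (mod 229); 182·190 ≡ 1, so inverse 190.
N/43 = 365603767; 365603767 ≡ 8 (mod 43); 8·27 ≡ 1, so inverse 27.
x ≡ 23·104112331·140 + 28·162071773·49 + 103·144229009·12 + 172·68650489·190 + 34·365603767·27 = 3314993472126.
3314993472126 mod 15720961981 = 13591456116.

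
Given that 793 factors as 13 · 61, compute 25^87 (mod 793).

Mod 13: 25 ≡ 12; by Fermat, exponent reduces to 87 mod 12 = 3; 12^3 ≡ 12 (mod 13).
Mod 61: 25 ≡ 25; by Fermat, exponent reduces to 87 mod 60 = 27; 25^27 ≡ 34 (mod 61).
Combine by CRT: x ≡ 12 (mod 13), x ≡ 34 (mod 61) ⇒ x ≡ 766 (mod 793).

766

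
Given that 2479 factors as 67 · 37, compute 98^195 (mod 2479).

1192

Mod 67: 98 ≡ 31; by Fermat, exponent reduces to 195 mod 66 = 63; 31^63 ≡ 53 (mod 67).
Mod 37: 98 ≡ 24; by Fermat, exponent reduces to 195 mod 36 = 15; 24^15 ≡ 8 (mod 37).
Combine by CRT: x ≡ 53 (mod 67), x ≡ 8 (mod 37) ⇒ x ≡ 1192 (mod 2479).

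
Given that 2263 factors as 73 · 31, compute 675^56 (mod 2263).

Mod 73: 675 ≡ 18; 18^56 ≡ 32 (mod 73).
Mod 31: 675 ≡ 24; by Fermat, exponent reduces to 56 mod 30 = 26; 24^26 ≡ 20 (mod 31).
Combine by CRT: x ≡ 32 (mod 73), x ≡ 20 (mod 31) ⇒ x ≡ 981 (mod 2263).

981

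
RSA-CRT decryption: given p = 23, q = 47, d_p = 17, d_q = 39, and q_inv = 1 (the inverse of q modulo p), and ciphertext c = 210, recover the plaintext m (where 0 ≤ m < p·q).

1074

m₁ = c^(d_p) mod p: c ≡ 3 (mod 23), and 3^17 mod 23 = 16.
m₂ = c^(d_q) mod q: c ≡ 22 (mod 47), and 22^39 mod 47 = 40.
h = q_inv·(m₁ − m₂) mod p = 1·(16 − 40) mod 23 = 22.
m = m₂ + h·q = 40 + 22·47 = 1074.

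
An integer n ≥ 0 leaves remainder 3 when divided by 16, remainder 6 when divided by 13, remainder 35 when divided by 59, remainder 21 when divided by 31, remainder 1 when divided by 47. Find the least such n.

The moduli are pairwise coprime; M = 16·13·59·31·47 = 17880304.
M/16 = 1117519; 1117519 ≡ 15 (mod 16); 15·15 ≡ 1, so inverse 15.
M/13 = 1375408; 1375408 ≡ 8 (mod 13); 8·5 ≡ 1, so inverse 5.
M/59 = 303056; 303056 ≡ 32 (mod 59); 32·24 ≡ 1, so inverse 24.
M/31 = 576784; 576784 ≡ 29 (mod 31); 29·15 ≡ 1, so inverse 15.
M/47 = 380432; 380432 ≡ 14 (mod 47); 14·37 ≡ 1, so inverse 37.
n ≡ 3·1117519·15 + 6·1375408·5 + 35·303056·24 + 21·576784·15 + 1·380432·37 = 541880579.
541880579 mod 17880304 = 5471459.

5471459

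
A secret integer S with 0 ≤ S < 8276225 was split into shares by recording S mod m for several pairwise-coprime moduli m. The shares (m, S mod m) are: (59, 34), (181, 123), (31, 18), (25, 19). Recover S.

6849344

The moduli are pairwise coprime; N = 59·181·31·25 = 8276225.
N/59 = 140275; 140275 ≡ 32 (mod 59); 32·24 ≡ 1, so inverse 24.
N/181 = 45725; 45725 ≡ 113 (mod 181); 113·173 ≡ 1, so inverse 173.
N/31 = 266975; 266975 ≡ 3 (mod 31); 3·21 ≡ 1, so inverse 21.
N/25 = 331049; 331049 ≡ 24 (mod 25); 24·24 ≡ 1, so inverse 24.
S ≡ 34·140275·24 + 123·45725·173 + 18·266975·21 + 19·331049·24 = 1339321569.
1339321569 mod 8276225 = 6849344.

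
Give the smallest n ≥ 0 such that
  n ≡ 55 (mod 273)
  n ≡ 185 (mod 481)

1147

gcd(273, 481) = 13 and 13 | (185 − 55), so the pair is consistent; merging gives n ≡ 1147 (mod 10101), where 10101 = lcm(273, 481).
The solution is unique modulo lcm(273, 481) = 10101.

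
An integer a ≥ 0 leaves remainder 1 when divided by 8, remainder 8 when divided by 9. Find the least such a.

17

Combine the congruences pairwise.
From a ≡ 1 (mod 8) write a = 1 + 8t. Substituting into a ≡ 8 (mod 9) gives 8t ≡ 7 (mod 9), and since 8⁻¹ ≡ 8 (mod 9), t ≡ 2. Hence a ≡ 1 + 8·2 = 17 (mod 72).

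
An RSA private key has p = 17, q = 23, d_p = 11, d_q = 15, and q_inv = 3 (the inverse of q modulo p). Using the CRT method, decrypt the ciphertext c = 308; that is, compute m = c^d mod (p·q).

144

m₁ = c^(d_p) mod p: c ≡ 2 (mod 17), and 2^11 mod 17 = 8.
m₂ = c^(d_q) mod q: c ≡ 9 (mod 23), and 9^15 mod 23 = 6.
h = q_inv·(m₁ − m₂) mod p = 3·(8 − 6) mod 17 = 6.
m = m₂ + h·q = 6 + 6·23 = 144.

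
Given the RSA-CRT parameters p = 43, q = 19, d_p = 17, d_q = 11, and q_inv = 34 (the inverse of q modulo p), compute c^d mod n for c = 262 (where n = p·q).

193

m₁ = c^(d_p) mod p: c ≡ 4 (mod 43), and 4^17 mod 43 = 21.
m₂ = c^(d_q) mod q: c ≡ 15 (mod 19), and 15^11 mod 19 = 3.
h = q_inv·(m₁ − m₂) mod p = 34·(21 − 3) mod 43 = 10.
m = m₂ + h·q = 3 + 10·19 = 193.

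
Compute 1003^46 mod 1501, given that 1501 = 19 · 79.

Mod 19: 1003 ≡ 15; by Fermat, exponent reduces to 46 mod 18 = 10; 15^10 ≡ 4 (mod 19).
Mod 79: 1003 ≡ 55; 55^46 ≡ 55 (mod 79).
Combine by CRT: x ≡ 4 (mod 19), x ≡ 55 (mod 79) ⇒ x ≡ 213 (mod 1501).

213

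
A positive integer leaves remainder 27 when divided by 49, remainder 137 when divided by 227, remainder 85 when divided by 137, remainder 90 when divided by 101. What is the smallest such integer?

Combine the congruences pairwise.
From x ≡ 27 (mod 49) write x = 27 + 49t. Substituting into x ≡ 137 (mod 227) gives 49t ≡ 110 (mod 227), and since 49⁻¹ ≡ 139 (mod 227), t ≡ 81. Hence x ≡ 27 + 49·81 = 3996 (mod 11123).
From x ≡ 3996 (mod 11123) write x = 3996 + 11123t. Substituting into x ≡ 85 (mod 137) gives 11123t ≡ 62 (mod 137), and since 26⁻¹ ≡ 58 (mod 137), t ≡ 34. Hence x ≡ 3996 + 11123·34 = 382178 (mod 1523851).
From x ≡ 382178 (mod 1523851) write x = 382178 + 1523851t. Substituting into x ≡ 90 (mod 101) gives 1523851t ≡ 96 (mod 101), and since 64⁻¹ ≡ 30 (mod 101), t ≡ 52. Hence x ≡ 382178 + 1523851·52 = 79622430 (mod 153908951).

79622430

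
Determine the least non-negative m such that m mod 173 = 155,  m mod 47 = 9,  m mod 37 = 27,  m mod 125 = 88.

34275088

The moduli are pairwise coprime; N = 173·47·37·125 = 37605875.
N/173 = 217375; 217375 ≡ 87 (mod 173); 87·2 ≡ 1, so inverse 2.
N/47 = 800125; 800125 ≡ 44 (mod 47); 44·31 ≡ 1, so inverse 31.
N/37 = 1016375; 1016375 ≡ 22 (mod 37); 22·32 ≡ 1, so inverse 32.
N/125 = 300847; 300847 ≡ 97 (mod 125); 97·58 ≡ 1, so inverse 58.
m ≡ 155·217375·2 + 9·800125·31 + 27·1016375·32 + 88·300847·58 = 2704292213.
2704292213 mod 37605875 = 34275088.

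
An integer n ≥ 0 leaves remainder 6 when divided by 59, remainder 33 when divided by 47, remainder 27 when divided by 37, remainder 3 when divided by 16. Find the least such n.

The moduli are pairwise coprime; M = 59·47·37·16 = 1641616.
M/59 = 27824; 27824 ≡ 35 (mod 59); 35·27 ≡ 1, so inverse 27.
M/47 = 34928; 34928 ≡ 7 (mod 47); 7·27 ≡ 1, so inverse 27.
M/37 = 44368; 44368 ≡ 5 (mod 37); 5·15 ≡ 1, so inverse 15.
M/16 = 102601; 102601 ≡ 9 (mod 16); 9·9 ≡ 1, so inverse 9.
n ≡ 6·27824·27 + 33·34928·27 + 27·44368·15 + 3·102601·9 = 56367603.
56367603 mod 1641616 = 552659.

552659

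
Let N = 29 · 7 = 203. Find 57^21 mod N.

Mod 29: 57 ≡ 28; 28^21 ≡ 28 (mod 29).
Mod 7: 57 ≡ 1; by Fermat, exponent reduces to 21 mod 6 = 3; 1^3 ≡ 1 (mod 7).
Combine by CRT: x ≡ 28 (mod 29), x ≡ 1 (mod 7) ⇒ x ≡ 57 (mod 203).

57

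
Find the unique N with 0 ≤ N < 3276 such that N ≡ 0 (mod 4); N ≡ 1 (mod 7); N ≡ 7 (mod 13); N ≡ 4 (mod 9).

From N ≡ 0 (mod 4) write N = 0 + 4t. Substituting into N ≡ 1 (mod 7) gives 4t ≡ 1 (mod 7), and since 4⁻¹ ≡ 2 (mod 7), t ≡ 2. Hence N ≡ 0 + 4·2 = 8 (mod 28).
From N ≡ 8 (mod 28) write N = 8 + 28t. Substituting into N ≡ 7 (mod 13) gives 28t ≡ 12 (mod 13), and since 2⁻¹ ≡ 7 (mod 13), t ≡ 6. Hence N ≡ 8 + 28·6 = 176 (mod 364).
From N ≡ 176 (mod 364) write N = 176 + 364t. Substituting into N ≡ 4 (mod 9) gives 364t ≡ 8 (mod 9), and since 4⁻¹ ≡ 7 (mod 9), t ≡ 2. Hence N ≡ 176 + 364·2 = 904 (mod 3276).

904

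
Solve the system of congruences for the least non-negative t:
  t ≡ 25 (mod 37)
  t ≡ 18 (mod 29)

395

Combine the congruences pairwise.
From t ≡ 25 (mod 37) write t = 25 + 37s. Substituting into t ≡ 18 (mod 29) gives 37s ≡ 22 (mod 29), and since 8⁻¹ ≡ 11 (mod 29), s ≡ 10. Hence t ≡ 25 + 37·10 = 395 (mod 1073).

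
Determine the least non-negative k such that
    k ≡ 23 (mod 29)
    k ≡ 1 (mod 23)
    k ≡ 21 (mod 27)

5475

From k ≡ 23 (mod 29) write k = 23 + 29t. Substituting into k ≡ 1 (mod 23) gives 29t ≡ 1 (mod 23), and since 6⁻¹ ≡ 4 (mod 23), t ≡ 4. Hence k ≡ 23 + 29·4 = 139 (mod 667).
From k ≡ 139 (mod 667) write k = 139 + 667t. Substituting into k ≡ 21 (mod 27) gives 667t ≡ 17 (mod 27), and since 19⁻¹ ≡ 10 (mod 27), t ≡ 8. Hence k ≡ 139 + 667·8 = 5475 (mod 18009).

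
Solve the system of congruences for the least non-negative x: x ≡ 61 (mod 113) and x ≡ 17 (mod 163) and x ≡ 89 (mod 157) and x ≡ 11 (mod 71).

183770944

From x ≡ 61 (mod 113) write x = 61 + 113t. Substituting into x ≡ 17 (mod 163) gives 113t ≡ 119 (mod 163), and since 113⁻¹ ≡ 88 (mod 163), t ≡ 40. Hence x ≡ 61 + 113·40 = 4581 (mod 18419).
From x ≡ 4581 (mod 18419) write x = 4581 + 18419t. Substituting into x ≡ 89 (mod 157) gives 18419t ≡ 61 (mod 157), and since 50⁻¹ ≡ 22 (mod 157), t ≡ 86. Hence x ≡ 4581 + 18419·86 = 1588615 (mod 2891783).
From x ≡ 1588615 (mod 2891783) write x = 1588615 + 2891783t. Substituting into x ≡ 11 (mod 71) gives 2891783t ≡ 21 (mod 71), and since 24⁻¹ ≡ 3 (mod 71), t ≡ 63. Hence x ≡ 1588615 + 2891783·63 = 183770944 (mod 205316593).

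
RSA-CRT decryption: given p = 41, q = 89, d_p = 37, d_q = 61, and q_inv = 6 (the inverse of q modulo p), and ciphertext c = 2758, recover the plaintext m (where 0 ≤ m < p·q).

m₁ = c^(d_p) mod p: c ≡ 11 (mod 41), and 11^37 mod 41 = 13.
m₂ = c^(d_q) mod q: c ≡ 88 (mod 89), and 88^61 mod 89 = 88.
h = q_inv·(m₁ − m₂) mod p = 6·(13 − 88) mod 41 = 1.
m = m₂ + h·q = 88 + 1·89 = 177.

177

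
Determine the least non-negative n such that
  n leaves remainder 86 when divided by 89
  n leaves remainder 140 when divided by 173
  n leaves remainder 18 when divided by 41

The moduli are pairwise coprime; M = 89·173·41 = 631277.
M/89 = 7093; 7093 ≡ 62 (mod 89); 62·56 ≡ 1, so inverse 56.
M/173 = 3649; 3649 ≡ 16 (mod 173); 16·119 ≡ 1, so inverse 119.
M/41 = 15397; 15397 ≡ 22 (mod 41); 22·28 ≡ 1, so inverse 28.
n ≡ 86·7093·56 + 140·3649·119 + 18·15397·28 = 102712316.
102712316 mod 631277 = 445442.

445442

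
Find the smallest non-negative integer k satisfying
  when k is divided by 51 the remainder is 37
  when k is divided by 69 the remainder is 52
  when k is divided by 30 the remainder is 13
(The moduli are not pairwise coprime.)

1363

Combine the congruences pairwise.
gcd(51, 69) = 3 and 3 | (52 − 37), so the pair is consistent; merging gives k ≡ 190 (mod 1173), where 1173 = lcm(51, 69).
gcd(1173, 30) = 3 and 3 | (13 − 190), so the pair is consistent; merging gives k ≡ 1363 (mod 11730), where 11730 = lcm(1173, 30).
The solution is unique modulo lcm(51, 69, 30) = 11730.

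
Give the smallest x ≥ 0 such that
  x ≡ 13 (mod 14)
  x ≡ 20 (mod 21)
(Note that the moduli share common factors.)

Combine the congruences pairwise.
gcd(14, 21) = 7 and 7 | (20 − 13), so the pair is consistent; merging gives x ≡ 41 (mod 42), where 42 = lcm(14, 21).
The solution is unique modulo lcm(14, 21) = 42.

41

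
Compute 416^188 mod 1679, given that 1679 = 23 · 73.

Mod 23: 416 ≡ 2; by Fermat, exponent reduces to 188 mod 22 = 12; 2^12 ≡ 2 (mod 23).
Mod 73: 416 ≡ 51; by Fermat, exponent reduces to 188 mod 72 = 44; 51^44 ≡ 72 (mod 73).
Combine by CRT: x ≡ 2 (mod 23), x ≡ 72 (mod 73) ⇒ x ≡ 1313 (mod 1679).

1313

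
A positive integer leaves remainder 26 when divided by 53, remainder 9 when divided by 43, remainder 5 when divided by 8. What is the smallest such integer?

Combine the congruences pairwise.
From k ≡ 26 (mod 53) write k = 26 + 53t. Substituting into k ≡ 9 (mod 43) gives 53t ≡ 26 (mod 43), and since 10⁻¹ ≡ 13 (mod 43), t ≡ 37. Hence k ≡ 26 + 53·37 = 1987 (mod 2279).
From k ≡ 1987 (mod 2279) write k = 1987 + 2279t. Substituting into k ≡ 5 (mod 8) gives 2279t ≡ 2 (mod 8), and since 7⁻¹ ≡ 7 (mod 8), t ≡ 6. Hence k ≡ 1987 + 2279·6 = 15661 (mod 18232).

15661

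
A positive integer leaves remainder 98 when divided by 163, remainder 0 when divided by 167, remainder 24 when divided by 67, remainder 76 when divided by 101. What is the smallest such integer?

The moduli are pairwise coprime; N = 163·167·67·101 = 184204507.
N/163 = 1130089; 1130089 ≡ 10 (mod 163); 10·49 ≡ 1, so inverse 49.
N/167 = 1103021; 1103021 ≡ 153 (mod 167); 153·155 ≡ 1, so inverse 155.
N/67 = 2749321; 2749321 ≡ 43 (mod 67); 43·53 ≡ 1, so inverse 53.
N/101 = 1823807; 1823807 ≡ 50 (mod 101); 50·99 ≡ 1, so inverse 99.
x ≡ 98·1130089·49 + 0·1103021·155 + 24·2749321·53 + 76·1823807·99 = 22646147558.
22646147558 mod 184204507 = 173197704.

173197704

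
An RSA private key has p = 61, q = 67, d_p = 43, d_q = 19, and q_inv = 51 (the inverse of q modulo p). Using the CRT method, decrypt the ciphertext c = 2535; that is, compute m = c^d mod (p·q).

569

m₁ = c^(d_p) mod p: c ≡ 34 (mod 61), and 34^43 mod 61 = 20.
m₂ = c^(d_q) mod q: c ≡ 56 (mod 67), and 56^19 mod 67 = 33.
h = q_inv·(m₁ − m₂) mod p = 51·(20 − 33) mod 61 = 8.
m = m₂ + h·q = 33 + 8·67 = 569.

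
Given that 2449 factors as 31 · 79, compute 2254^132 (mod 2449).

Mod 31: 2254 ≡ 22; by Fermat, exponent reduces to 132 mod 30 = 12; 22^12 ≡ 2 (mod 31).
Mod 79: 2254 ≡ 42; by Fermat, exponent reduces to 132 mod 78 = 54; 42^54 ≡ 8 (mod 79).
Combine by CRT: x ≡ 2 (mod 31), x ≡ 8 (mod 79) ⇒ x ≡ 2141 (mod 2449).

2141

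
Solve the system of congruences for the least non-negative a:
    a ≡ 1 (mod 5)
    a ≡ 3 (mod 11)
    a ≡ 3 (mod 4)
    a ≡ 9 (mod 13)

From a ≡ 1 (mod 5) write a = 1 + 5t. Substituting into a ≡ 3 (mod 11) gives 5t ≡ 2 (mod 11), and since 5⁻¹ ≡ 9 (mod 11), t ≡ 7. Hence a ≡ 1 + 5·7 = 36 (mod 55).
From a ≡ 36 (mod 55) write a = 36 + 55t. Substituting into a ≡ 3 (mod 4) gives 55t ≡ 3 (mod 4), and since 3⁻¹ ≡ 3 (mod 4), t ≡ 1. Hence a ≡ 36 + 55·1 = 91 (mod 220).
From a ≡ 91 (mod 220) write a = 91 + 220t. Substituting into a ≡ 9 (mod 13) gives 220t ≡ 9 (mod 13), and since 12⁻¹ ≡ 12 (mod 13), t ≡ 4. Hence a ≡ 91 + 220·4 = 971 (mod 2860).

971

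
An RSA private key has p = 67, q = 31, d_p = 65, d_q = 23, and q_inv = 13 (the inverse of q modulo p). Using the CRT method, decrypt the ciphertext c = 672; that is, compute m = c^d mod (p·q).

637

m₁ = c^(d_p) mod p: c ≡ 2 (mod 67), and 2^65 mod 67 = 34.
m₂ = c^(d_q) mod q: c ≡ 21 (mod 31), and 21^23 mod 31 = 17.
h = q_inv·(m₁ − m₂) mod p = 13·(34 − 17) mod 67 = 20.
m = m₂ + h·q = 17 + 20·31 = 637.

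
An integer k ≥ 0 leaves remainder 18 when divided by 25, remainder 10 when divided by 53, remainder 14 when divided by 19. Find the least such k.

23118

The moduli are pairwise coprime; N = 25·53·19 = 25175.
N/25 = 1007; 1007 ≡ 7 (mod 25); 7·18 ≡ 1, so inverse 18.
N/53 = 475; 475 ≡ 51 (mod 53); 51·26 ≡ 1, so inverse 26.
N/19 = 1325; 1325 ≡ 14 (mod 19); 14·15 ≡ 1, so inverse 15.
k ≡ 18·1007·18 + 10·475·26 + 14·1325·15 = 728018.
728018 mod 25175 = 23118.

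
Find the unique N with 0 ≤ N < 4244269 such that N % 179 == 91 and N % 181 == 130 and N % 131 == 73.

401588

The moduli are pairwise coprime; M = 179·181·131 = 4244269.
M/179 = 23711; 23711 ≡ 83 (mod 179); 83·110 ≡ 1, so inverse 110.
M/181 = 23449; 23449 ≡ 100 (mod 181); 100·143 ≡ 1, so inverse 143.
M/131 = 32399; 32399 ≡ 42 (mod 131); 42·78 ≡ 1, so inverse 78.
N ≡ 91·23711·110 + 130·23449·143 + 73·32399·78 = 857743926.
857743926 mod 4244269 = 401588.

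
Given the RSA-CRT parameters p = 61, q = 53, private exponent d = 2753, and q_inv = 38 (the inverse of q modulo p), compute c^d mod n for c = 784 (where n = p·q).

d_p = d mod (p−1) = 2753 mod 60 = 53; d_q = d mod (q−1) = 49.
m₁ = c^(d_p) mod p: c ≡ 52 (mod 61), and 52^53 mod 61 = 3.
m₂ = c^(d_q) mod q: c ≡ 42 (mod 53), and 42^49 mod 53 = 44.
h = q_inv·(m₁ − m₂) mod p = 38·(3 − 44) mod 61 = 28.
m = m₂ + h·q = 44 + 28·53 = 1528.

1528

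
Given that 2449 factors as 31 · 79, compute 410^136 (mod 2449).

2301

Mod 31: 410 ≡ 7; by Fermat, exponent reduces to 136 mod 30 = 16; 7^16 ≡ 7 (mod 31).
Mod 79: 410 ≡ 15; by Fermat, exponent reduces to 136 mod 78 = 58; 15^58 ≡ 10 (mod 79).
Combine by CRT: x ≡ 7 (mod 31), x ≡ 10 (mod 79) ⇒ x ≡ 2301 (mod 2449).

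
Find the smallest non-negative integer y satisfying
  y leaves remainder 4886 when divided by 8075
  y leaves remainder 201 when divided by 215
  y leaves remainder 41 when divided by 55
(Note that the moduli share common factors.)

Combine the congruences pairwise.
gcd(8075, 215) = 5 and 5 | (201 − 4886), so the pair is consistent; merging gives y ≡ 311736 (mod 347225), where 347225 = lcm(8075, 215).
gcd(347225, 55) = 5 and 5 | (41 − 311736), so the pair is consistent; merging gives y ≡ 3783986 (mod 3819475), where 3819475 = lcm(347225, 55).
The solution is unique modulo lcm(8075, 215, 55) = 3819475.

3783986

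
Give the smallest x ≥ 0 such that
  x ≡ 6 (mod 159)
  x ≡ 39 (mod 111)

483

gcd(159, 111) = 3 and 3 | (39 − 6), so the pair is consistent; merging gives x ≡ 483 (mod 5883), where 5883 = lcm(159, 111).
The solution is unique modulo lcm(159, 111) = 5883.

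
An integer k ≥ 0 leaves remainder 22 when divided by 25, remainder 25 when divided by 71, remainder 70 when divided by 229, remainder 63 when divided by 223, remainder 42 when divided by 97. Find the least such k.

Combine the congruences pairwise.
From k ≡ 22 (mod 25) write k = 22 + 25t. Substituting into k ≡ 25 (mod 71) gives 25t ≡ 3 (mod 71), and since 25⁻¹ ≡ 54 (mod 71), t ≡ 20. Hence k ≡ 22 + 25·20 = 522 (mod 1775).
From k ≡ 522 (mod 1775) write k = 522 + 1775t. Substituting into k ≡ 70 (mod 229) gives 1775t ≡ 6 (mod 229), and since 172⁻¹ ≡ 4 (mod 229), t ≡ 24. Hence k ≡ 522 + 1775·24 = 43122 (mod 406475).
From k ≡ 43122 (mod 406475) write k = 43122 + 406475t. Substituting into k ≡ 63 (mod 223) gives 406475t ≡ 203 (mod 223), and since 169⁻¹ ≡ 128 (mod 223), t ≡ 116. Hence k ≡ 43122 + 406475·116 = 47194222 (mod 90643925).
From k ≡ 47194222 (mod 90643925) write k = 47194222 + 90643925t. Substituting into k ≡ 42 (mod 97) gives 90643925t ≡ 6 (mod 97), and since 44⁻¹ ≡ 86 (mod 97), t ≡ 31. Hence k ≡ 47194222 + 90643925·31 = 2857155897 (mod 8792460725).

2857155897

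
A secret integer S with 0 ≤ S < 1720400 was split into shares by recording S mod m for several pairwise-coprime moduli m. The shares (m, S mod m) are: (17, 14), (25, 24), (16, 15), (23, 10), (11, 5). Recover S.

447199

The moduli are pairwise coprime; N = 17·25·16·23·11 = 1720400.
N/17 = 101200; 101200 ≡ 16 (mod 17); 16·16 ≡ 1, so inverse 16.
N/25 = 68816; 68816 ≡ 16 (mod 25); 16·11 ≡ 1, so inverse 11.
N/16 = 107525; 107525 ≡ 5 (mod 16); 5·13 ≡ 1, so inverse 13.
N/23 = 74800; 74800 ≡ 4 (mod 23); 4·6 ≡ 1, so inverse 6.
N/11 = 156400; 156400 ≡ 2 (mod 11); 2·6 ≡ 1, so inverse 6.
S ≡ 14·101200·16 + 24·68816·11 + 15·107525·13 + 10·74800·6 + 5·156400·6 = 70983599.
70983599 mod 1720400 = 447199.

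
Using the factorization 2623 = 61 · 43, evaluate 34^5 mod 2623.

2441

Mod 61: 34 ≡ 34; 34^5 ≡ 1 (mod 61).
Mod 43: 34 ≡ 34; 34^5 ≡ 33 (mod 43).
Combine by CRT: x ≡ 1 (mod 61), x ≡ 33 (mod 43) ⇒ x ≡ 2441 (mod 2623).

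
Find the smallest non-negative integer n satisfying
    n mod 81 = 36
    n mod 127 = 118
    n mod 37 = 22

From n ≡ 36 (mod 81) write n = 36 + 81t. Substituting into n ≡ 118 (mod 127) gives 81t ≡ 82 (mod 127), and since 81⁻¹ ≡ 69 (mod 127), t ≡ 70. Hence n ≡ 36 + 81·70 = 5706 (mod 10287).
From n ≡ 5706 (mod 10287) write n = 5706 + 10287t. Substituting into n ≡ 22 (mod 37) gives 10287t ≡ 14 (mod 37), and since 1⁻¹ ≡ 1 (mod 37), t ≡ 14. Hence n ≡ 5706 + 10287·14 = 149724 (mod 380619).

149724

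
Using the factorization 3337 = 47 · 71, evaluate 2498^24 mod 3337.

571

Mod 47: 2498 ≡ 7; 7^24 ≡ 7 (mod 47).
Mod 71: 2498 ≡ 13; 13^24 ≡ 3 (mod 71).
Combine by CRT: x ≡ 7 (mod 47), x ≡ 3 (mod 71) ⇒ x ≡ 571 (mod 3337).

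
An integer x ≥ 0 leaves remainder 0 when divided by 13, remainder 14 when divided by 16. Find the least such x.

78

Combine the congruences pairwise.
From x ≡ 0 (mod 13) write x = 0 + 13t. Substituting into x ≡ 14 (mod 16) gives 13t ≡ 14 (mod 16), and since 13⁻¹ ≡ 5 (mod 16), t ≡ 6. Hence x ≡ 0 + 13·6 = 78 (mod 208).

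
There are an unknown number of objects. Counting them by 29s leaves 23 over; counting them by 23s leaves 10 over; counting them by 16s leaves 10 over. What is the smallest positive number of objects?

The moduli are pairwise coprime; M = 29·23·16 = 10672.
M/29 = 368; 368 ≡ 20 (mod 29); 20·16 ≡ 1, so inverse 16.
M/23 = 464; 464 ≡ 4 (mod 23); 4·6 ≡ 1, so inverse 6.
M/16 = 667; 667 ≡ 11 (mod 16); 11·3 ≡ 1, so inverse 3.
N ≡ 23·368·16 + 10·464·6 + 10·667·3 = 183274.
183274 mod 10672 = 1850.

1850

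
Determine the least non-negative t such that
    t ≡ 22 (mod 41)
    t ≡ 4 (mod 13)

186

Combine the congruences pairwise.
From t ≡ 22 (mod 41) write t = 22 + 41s. Substituting into t ≡ 4 (mod 13) gives 41s ≡ 8 (mod 13), and since 2⁻¹ ≡ 7 (mod 13), s ≡ 4. Hence t ≡ 22 + 41·4 = 186 (mod 533).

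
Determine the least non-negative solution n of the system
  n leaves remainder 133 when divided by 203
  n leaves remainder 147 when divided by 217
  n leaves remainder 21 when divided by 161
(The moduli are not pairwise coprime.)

gcd(203, 217) = 7 and 7 | (147 − 133), so the pair is consistent; merging gives n ≡ 6223 (mod 6293), where 6293 = lcm(203, 217).
gcd(6293, 161) = 7 and 7 | (21 − 6223), so the pair is consistent; merging gives n ≡ 113204 (mod 144739), where 144739 = lcm(6293, 161).
The solution is unique modulo lcm(203, 217, 161) = 144739.

113204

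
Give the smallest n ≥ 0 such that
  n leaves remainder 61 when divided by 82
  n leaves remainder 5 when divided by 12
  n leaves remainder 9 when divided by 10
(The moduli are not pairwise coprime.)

389

gcd(82, 12) = 2 and 2 | (5 − 61), so the pair is consistent; merging gives n ≡ 389 (mod 492), where 492 = lcm(82, 12).
gcd(492, 10) = 2 and 2 | (9 − 389), so the pair is consistent; merging gives n ≡ 389 (mod 2460), where 2460 = lcm(492, 10).
The solution is unique modulo lcm(82, 12, 10) = 2460.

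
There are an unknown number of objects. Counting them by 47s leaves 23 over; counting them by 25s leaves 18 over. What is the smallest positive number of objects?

From N ≡ 23 (mod 47) write N = 23 + 47t. Substituting into N ≡ 18 (mod 25) gives 47t ≡ 20 (mod 25), and since 22⁻¹ ≡ 8 (mod 25), t ≡ 10. Hence N ≡ 23 + 47·10 = 493 (mod 1175).

493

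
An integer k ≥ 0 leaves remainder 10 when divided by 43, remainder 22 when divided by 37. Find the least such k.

96

From k ≡ 10 (mod 43) write k = 10 + 43t. Substituting into k ≡ 22 (mod 37) gives 43t ≡ 12 (mod 37), and since 6⁻¹ ≡ 31 (mod 37), t ≡ 2. Hence k ≡ 10 + 43·2 = 96 (mod 1591).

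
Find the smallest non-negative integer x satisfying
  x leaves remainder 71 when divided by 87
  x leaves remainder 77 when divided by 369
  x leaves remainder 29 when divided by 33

45833

gcd(87, 369) = 3 and 3 | (77 − 71), so the pair is consistent; merging gives x ≡ 3029 (mod 10701), where 10701 = lcm(87, 369).
gcd(10701, 33) = 3 and 3 | (29 − 3029), so the pair is consistent; merging gives x ≡ 45833 (mod 117711), where 117711 = lcm(10701, 33).
The solution is unique modulo lcm(87, 369, 33) = 117711.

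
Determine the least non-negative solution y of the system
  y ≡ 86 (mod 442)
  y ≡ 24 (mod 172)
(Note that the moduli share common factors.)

19976

gcd(442, 172) = 2 and 2 | (24 − 86), so the pair is consistent; merging gives y ≡ 19976 (mod 38012), where 38012 = lcm(442, 172).
The solution is unique modulo lcm(442, 172) = 38012.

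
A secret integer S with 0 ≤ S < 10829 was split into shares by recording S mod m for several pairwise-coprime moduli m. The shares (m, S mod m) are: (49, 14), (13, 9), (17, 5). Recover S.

7315

The moduli are pairwise coprime; N = 49·13·17 = 10829.
N/49 = 221; 221 ≡ 25 (mod 49); 25·2 ≡ 1, so inverse 2.
N/13 = 833; 833 ≡ 1 (mod 13), inverse 1.
N/17 = 637; 637 ≡ 8 (mod 17); 8·15 ≡ 1, so inverse 15.
S ≡ 14·221·2 + 9·833·1 + 5·637·15 = 61460.
61460 mod 10829 = 7315.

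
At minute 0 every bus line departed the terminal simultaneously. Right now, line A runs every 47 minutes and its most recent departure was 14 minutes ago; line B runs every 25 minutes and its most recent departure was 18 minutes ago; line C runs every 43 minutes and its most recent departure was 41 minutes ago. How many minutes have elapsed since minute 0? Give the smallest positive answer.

From t ≡ 14 (mod 47) write t = 14 + 47s. Substituting into t ≡ 18 (mod 25) gives 47s ≡ 4 (mod 25), and since 22⁻¹ ≡ 8 (mod 25), s ≡ 7. Hence t ≡ 14 + 47·7 = 343 (mod 1175).
From t ≡ 343 (mod 1175) write t = 343 + 1175s. Substituting into t ≡ 41 (mod 43) gives 1175s ≡ 42 (mod 43), and since 14⁻¹ ≡ 40 (mod 43), s ≡ 3. Hence t ≡ 343 + 1175·3 = 3868 (mod 50525).

3868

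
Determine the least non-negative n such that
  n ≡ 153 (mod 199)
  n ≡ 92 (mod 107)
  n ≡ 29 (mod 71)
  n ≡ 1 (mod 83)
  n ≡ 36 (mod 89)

The moduli are pairwise coprime; M = 199·107·71·83·89 = 11167688761.
M/199 = 56119039; 56119039 ≡ 44 (mod 199); 44·95 ≡ 1, so inverse 95.
M/107 = 104370923; 104370923 ≡ 20 (mod 107); 20·91 ≡ 1, so inverse 91.
M/71 = 157291391; 157291391 ≡ 50 (mod 71); 50·27 ≡ 1, so inverse 27.
M/83 = 134550467; 134550467 ≡ 80 (mod 83); 80·55 ≡ 1, so inverse 55.
M/89 = 125479649; 125479649 ≡ 62 (mod 89); 62·56 ≡ 1, so inverse 56.
n ≡ 153·56119039·95 + 92·104370923·91 + 29·157291391·27 + 1·134550467·55 + 36·125479649·56 = 2073010006443.
2073010006443 mod 11167688761 = 6987585658.

6987585658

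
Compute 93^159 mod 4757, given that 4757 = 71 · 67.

1550

Mod 71: 93 ≡ 22; by Fermat, exponent reduces to 159 mod 70 = 19; 22^19 ≡ 59 (mod 71).
Mod 67: 93 ≡ 26; by Fermat, exponent reduces to 159 mod 66 = 27; 26^27 ≡ 9 (mod 67).
Combine by CRT: x ≡ 59 (mod 71), x ≡ 9 (mod 67) ⇒ x ≡ 1550 (mod 4757).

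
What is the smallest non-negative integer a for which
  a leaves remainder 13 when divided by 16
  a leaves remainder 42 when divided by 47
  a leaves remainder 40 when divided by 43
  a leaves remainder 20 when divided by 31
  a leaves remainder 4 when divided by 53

23040429

The moduli are pairwise coprime; N = 16·47·43·31·53 = 53128048.
N/16 = 3320503; 3320503 ≡ 7 (mod 16); 7·7 ≡ 1, so inverse 7.
N/47 = 1130384; 1130384 ≡ 34 (mod 47); 34·18 ≡ 1, so inverse 18.
N/43 = 1235536; 1235536 ≡ 17 (mod 43); 17·38 ≡ 1, so inverse 38.
N/31 = 1713808; 1713808 ≡ 4 (mod 31); 4·8 ≡ 1, so inverse 8.
N/53 = 1002416; 1002416 ≡ 27 (mod 53); 27·2 ≡ 1, so inverse 2.
a ≡ 13·3320503·7 + 42·1130384·18 + 40·1235536·38 + 20·1713808·8 + 4·1002416·2 = 3316979405.
3316979405 mod 53128048 = 23040429.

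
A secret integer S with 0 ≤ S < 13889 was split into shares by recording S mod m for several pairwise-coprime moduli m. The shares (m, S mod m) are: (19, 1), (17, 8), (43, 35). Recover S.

13795

The moduli are pairwise coprime; N = 19·17·43 = 13889.
N/19 = 731; 731 ≡ 9 (mod 19); 9·17 ≡ 1, so inverse 17.
N/17 = 817; 817 ≡ 1 (mod 17), inverse 1.
N/43 = 323; 323 ≡ 22 (mod 43); 22·2 ≡ 1, so inverse 2.
S ≡ 1·731·17 + 8·817·1 + 35·323·2 = 41573.
41573 mod 13889 = 13795.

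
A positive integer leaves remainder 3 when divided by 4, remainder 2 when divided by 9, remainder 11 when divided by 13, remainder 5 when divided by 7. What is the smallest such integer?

2819

From n ≡ 3 (mod 4) write n = 3 + 4t. Substituting into n ≡ 2 (mod 9) gives 4t ≡ 8 (mod 9), and since 4⁻¹ ≡ 7 (mod 9), t ≡ 2. Hence n ≡ 3 + 4·2 = 11 (mod 36).
From n ≡ 11 (mod 36) write n = 11 + 36t. Substituting into n ≡ 11 (mod 13) gives 36t ≡ 0 (mod 13), and since 10⁻¹ ≡ 4 (mod 13), t ≡ 0. Hence n ≡ 11 + 36·0 = 11 (mod 468).
From n ≡ 11 (mod 468) write n = 11 + 468t. Substituting into n ≡ 5 (mod 7) gives 468t ≡ 1 (mod 7), and since 6⁻¹ ≡ 6 (mod 7), t ≡ 6. Hence n ≡ 11 + 468·6 = 2819 (mod 3276).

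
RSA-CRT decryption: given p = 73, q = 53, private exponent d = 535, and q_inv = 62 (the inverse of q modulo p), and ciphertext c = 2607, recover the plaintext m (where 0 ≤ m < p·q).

2061

d_p = d mod (p−1) = 535 mod 72 = 31; d_q = d mod (q−1) = 15.
m₁ = c^(d_p) mod p: c ≡ 52 (mod 73), and 52^31 mod 73 = 17.
m₂ = c^(d_q) mod q: c ≡ 10 (mod 53), and 10^15 mod 53 = 47.
h = q_inv·(m₁ − m₂) mod p = 62·(17 − 47) mod 73 = 38.
m = m₂ + h·q = 47 + 38·53 = 2061.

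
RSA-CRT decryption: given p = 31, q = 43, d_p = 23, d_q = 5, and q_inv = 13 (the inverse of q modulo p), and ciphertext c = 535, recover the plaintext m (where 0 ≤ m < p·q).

202

m₁ = c^(d_p) mod p: c ≡ 8 (mod 31), and 8^23 mod 31 = 16.
m₂ = c^(d_q) mod q: c ≡ 19 (mod 43), and 19^5 mod 43 = 30.
h = q_inv·(m₁ − m₂) mod p = 13·(16 − 30) mod 31 = 4.
m = m₂ + h·q = 30 + 4·43 = 202.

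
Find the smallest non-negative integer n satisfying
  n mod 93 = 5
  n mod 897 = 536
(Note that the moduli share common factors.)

gcd(93, 897) = 3 and 3 | (536 − 5), so the pair is consistent; merging gives n ≡ 2330 (mod 27807), where 27807 = lcm(93, 897).
The solution is unique modulo lcm(93, 897) = 27807.

2330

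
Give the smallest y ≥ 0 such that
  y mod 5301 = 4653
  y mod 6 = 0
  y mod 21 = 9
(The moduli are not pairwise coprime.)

gcd(5301, 6) = 3 and 3 | (0 − 4653), so the pair is consistent; merging gives y ≡ 9954 (mod 10602), where 10602 = lcm(5301, 6).
gcd(10602, 21) = 3 and 3 | (9 − 9954), so the pair is consistent; merging gives y ≡ 52362 (mod 74214), where 74214 = lcm(10602, 21).
The solution is unique modulo lcm(5301, 6, 21) = 74214.

52362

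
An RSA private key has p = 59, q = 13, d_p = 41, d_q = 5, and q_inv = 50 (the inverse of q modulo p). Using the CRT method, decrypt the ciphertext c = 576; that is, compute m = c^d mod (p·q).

166

m₁ = c^(d_p) mod p: c ≡ 45 (mod 59), and 45^41 mod 59 = 48.
m₂ = c^(d_q) mod q: c ≡ 4 (mod 13), and 4^5 mod 13 = 10.
h = q_inv·(m₁ − m₂) mod p = 50·(48 − 10) mod 59 = 12.
m = m₂ + h·q = 10 + 12·13 = 166.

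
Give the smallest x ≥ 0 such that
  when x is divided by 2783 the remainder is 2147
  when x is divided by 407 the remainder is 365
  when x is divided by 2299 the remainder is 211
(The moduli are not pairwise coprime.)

Combine the congruences pairwise.
gcd(2783, 407) = 11 and 11 | (365 − 2147), so the pair is consistent; merging gives x ≡ 77288 (mod 102971), where 102971 = lcm(2783, 407).
gcd(102971, 2299) = 121 and 121 | (211 − 77288), so the pair is consistent; merging gives x ≡ 1312940 (mod 1956449), where 1956449 = lcm(102971, 2299).
The solution is unique modulo lcm(2783, 407, 2299) = 1956449.

1312940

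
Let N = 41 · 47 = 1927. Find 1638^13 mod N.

Mod 41: 1638 ≡ 39; 39^13 ≡ 8 (mod 41).
Mod 47: 1638 ≡ 40; 40^13 ≡ 22 (mod 47).
Combine by CRT: x ≡ 8 (mod 41), x ≡ 22 (mod 47) ⇒ x ≡ 1197 (mod 1927).

1197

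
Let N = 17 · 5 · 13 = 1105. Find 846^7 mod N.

Mod 17: 846 ≡ 13; 13^7 ≡ 4 (mod 17).
Mod 5: 846 ≡ 1; by Fermat, exponent reduces to 7 mod 4 = 3; 1^3 ≡ 1 (mod 5).
Mod 13: 846 ≡ 1; 1^7 ≡ 1 (mod 13).
Combine by CRT: x ≡ 4 (mod 17), x ≡ 1 (mod 5), x ≡ 1 (mod 13) ⇒ x ≡ 1041 (mod 1105).

1041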